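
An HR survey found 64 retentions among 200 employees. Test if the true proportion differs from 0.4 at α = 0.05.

p̂ = 0.32, p₀ = 0.4. z = (p̂ - p₀)/√(p₀(1-p₀)/n) = -2.309. Critical: ±1.96. Reject H₀.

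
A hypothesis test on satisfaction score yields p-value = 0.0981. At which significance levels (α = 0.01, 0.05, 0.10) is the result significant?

p = 0.0981. Significant at: α = 0.1.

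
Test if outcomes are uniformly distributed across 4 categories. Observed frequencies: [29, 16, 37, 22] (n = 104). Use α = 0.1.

Expected = 26 each. χ² = Σ(O-E)²/E = 9.462. df = 3, critical value = 6.251. Reject H₀.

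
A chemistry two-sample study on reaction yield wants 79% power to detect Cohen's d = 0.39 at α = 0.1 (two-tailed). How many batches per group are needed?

z_{α/2} = 1.645, z_β = Φ⁻¹(0.79) = 0.806. For small effect (d = 0.39): n per group = 2(z_{α/2} + z_β)²/d² = 2(1.645 + 0.806)²/0.39² = 79.0 → 79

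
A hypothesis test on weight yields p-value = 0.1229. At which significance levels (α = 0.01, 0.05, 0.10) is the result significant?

p = 0.1229. Not significant at any of the given levels.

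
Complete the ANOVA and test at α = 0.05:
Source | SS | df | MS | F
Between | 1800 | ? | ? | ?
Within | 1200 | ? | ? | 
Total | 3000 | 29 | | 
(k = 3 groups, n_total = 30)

df_between = 2, df_within = 27. MS_between = 900.0, MS_within = 44.44. F = 20.25, F_crit ≈ 3.354. Reject H₀.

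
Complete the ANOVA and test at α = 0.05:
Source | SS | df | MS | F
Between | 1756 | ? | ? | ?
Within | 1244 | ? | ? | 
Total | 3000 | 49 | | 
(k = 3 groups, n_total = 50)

df_between = 2, df_within = 47. MS_between = 878.0, MS_within = 26.47. F = 33.172, F_crit ≈ 3.195. Reject H₀.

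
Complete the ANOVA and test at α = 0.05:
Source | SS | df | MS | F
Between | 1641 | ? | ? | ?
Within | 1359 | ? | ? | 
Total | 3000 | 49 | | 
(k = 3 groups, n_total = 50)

df_between = 2, df_within = 47. MS_between = 820.5, MS_within = 28.91. F = 28.376, F_crit ≈ 3.195. Reject H₀.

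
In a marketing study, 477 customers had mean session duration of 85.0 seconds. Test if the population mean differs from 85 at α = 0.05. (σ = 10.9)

z = (x̄ - μ₀)/(σ/√n) = (85.0 - 85)/(10.9/√477) = 0.0. Critical value: ±1.96. Since |0.0| ≤ 1.96, Fail to reject H₀.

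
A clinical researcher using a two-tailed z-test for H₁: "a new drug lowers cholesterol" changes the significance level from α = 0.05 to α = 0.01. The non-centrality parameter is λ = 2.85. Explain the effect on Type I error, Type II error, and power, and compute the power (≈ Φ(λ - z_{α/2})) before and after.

Decreasing α from 0.05 to 0.01:
• Type I error rate decreases (α is the Type I rate by definition).
• Critical value moves from z_{α/2} = 1.96 to 2.576, so power = Φ(λ - z_{α/2}) goes from Φ(2.85 - 1.96) = 0.813 to Φ(2.85 - 2.576) = 0.608.
• Type II error rate β = 1 - power therefore increases (0.187 → 0.392).
Appropriate when false positives are costly — here, approving an ineffective drug — patients take a useless medication and may skip effective alternatives.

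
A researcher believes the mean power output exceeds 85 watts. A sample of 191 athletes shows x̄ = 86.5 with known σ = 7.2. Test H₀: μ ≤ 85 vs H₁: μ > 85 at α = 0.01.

z = 2.879. Critical value: 2.33. Reject H₀.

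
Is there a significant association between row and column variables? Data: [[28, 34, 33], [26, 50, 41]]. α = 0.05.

χ² = 1.722. df = 2, critical = 5.991. Fail to reject H₀. No evidence of dependence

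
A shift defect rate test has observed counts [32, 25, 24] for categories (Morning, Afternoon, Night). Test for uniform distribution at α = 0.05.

Expected = 27 each. χ² = Σ(O-E)²/E = 1.407. df = 2, critical value = 5.991. Fail to reject H₀.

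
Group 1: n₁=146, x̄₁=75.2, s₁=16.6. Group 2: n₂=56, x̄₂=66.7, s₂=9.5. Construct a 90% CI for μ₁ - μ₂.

Difference = 8.5. SE = √(16.6²/146 + 9.5²/56) = 1.871. CI = (5.42, 11.58)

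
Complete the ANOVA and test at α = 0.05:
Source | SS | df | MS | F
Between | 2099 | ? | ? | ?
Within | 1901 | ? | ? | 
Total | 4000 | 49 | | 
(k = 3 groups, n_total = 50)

df_between = 2, df_within = 47. MS_between = 1049.5, MS_within = 40.45. F = 25.948, F_crit ≈ 3.195. Reject H₀.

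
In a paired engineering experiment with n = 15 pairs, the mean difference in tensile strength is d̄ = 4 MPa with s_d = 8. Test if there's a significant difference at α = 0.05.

t = d̄/(s_d/√n) = 4/(8/√15) = 1.936. df = 14, critical t = ±2.145. Fail to reject H₀.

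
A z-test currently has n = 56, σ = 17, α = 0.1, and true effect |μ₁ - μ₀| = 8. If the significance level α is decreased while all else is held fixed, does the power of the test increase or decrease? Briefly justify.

Power decreases: a smaller α raises the critical value, so less of the H₁ sampling distribution falls in the rejection region.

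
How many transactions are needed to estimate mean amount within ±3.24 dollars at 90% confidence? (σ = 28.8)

n = (z*σ/E)² = (1.645×28.8/3.24)² = 213.8 → n = 214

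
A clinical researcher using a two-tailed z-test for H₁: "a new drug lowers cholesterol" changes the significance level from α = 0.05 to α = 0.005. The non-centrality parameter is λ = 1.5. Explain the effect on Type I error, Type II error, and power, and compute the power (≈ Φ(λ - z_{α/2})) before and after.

Decreasing α from 0.05 to 0.005:
• Type I error rate decreases (α is the Type I rate by definition).
• Critical value moves from z_{α/2} = 1.96 to 2.807, so power = Φ(λ - z_{α/2}) goes from Φ(1.5 - 1.96) = 0.323 to Φ(1.5 - 2.807) = 0.096.
• Type II error rate β = 1 - power therefore increases (0.677 → 0.904).
Appropriate when false positives are costly — here, approving an ineffective drug — patients take a useless medication and may skip effective alternatives.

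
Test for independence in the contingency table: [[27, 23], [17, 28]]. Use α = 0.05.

χ² = 2.507. df = 1, critical = 3.841. Fail to reject H₀. No evidence of dependence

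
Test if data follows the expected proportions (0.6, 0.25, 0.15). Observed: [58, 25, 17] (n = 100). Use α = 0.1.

Expected: [60.0, 25.0, 15.0]. χ² = 0.333. df = 2, critical = 4.605. Fail to reject H₀.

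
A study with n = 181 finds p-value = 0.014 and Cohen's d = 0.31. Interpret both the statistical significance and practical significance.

Statistically significant (p = 0.014 < 0.05). Cohen's d = 0.31 indicates a small effect size. Both statistical and practical significance should be considered.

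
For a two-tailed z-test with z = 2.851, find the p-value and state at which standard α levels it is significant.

p = 2·P(Z > |2.851|) = 2·(1 - Φ(2.851)) ≈ 0.0044. Significant at α = 0.1; Significant at α = 0.05; Significant at α = 0.01.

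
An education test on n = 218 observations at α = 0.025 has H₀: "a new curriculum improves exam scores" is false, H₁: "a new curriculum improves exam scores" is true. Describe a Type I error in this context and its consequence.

Type I error: rejecting H₀ when it is true — concluding that a new curriculum improves exam scores when in fact it is not. Consequence: adopting a curriculum that gives no real benefit — disruption for nothing.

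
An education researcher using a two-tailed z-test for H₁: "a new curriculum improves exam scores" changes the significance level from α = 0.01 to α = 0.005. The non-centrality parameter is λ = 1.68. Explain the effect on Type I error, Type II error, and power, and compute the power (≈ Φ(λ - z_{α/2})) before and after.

Decreasing α from 0.01 to 0.005:
• Type I error rate decreases (α is the Type I rate by definition).
• Critical value moves from z_{α/2} = 2.576 to 2.807, so power = Φ(λ - z_{α/2}) goes from Φ(1.68 - 2.576) = 0.185 to Φ(1.68 - 2.807) = 0.13.
• Type II error rate β = 1 - power therefore increases (0.815 → 0.87).
Appropriate when false positives are costly — here, adopting a curriculum that gives no real benefit — disruption for nothing.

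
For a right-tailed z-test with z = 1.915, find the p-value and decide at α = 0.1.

p = P(Z > 1.915) = 1 - Φ(1.915) ≈ 0.0277. Since p < 0.1, reject H₀ (significant) at α = 0.1.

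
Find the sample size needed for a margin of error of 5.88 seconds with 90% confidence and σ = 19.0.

n = (z*σ/E)² = (1.645×19.0/5.88)² = 28.3 → n = 29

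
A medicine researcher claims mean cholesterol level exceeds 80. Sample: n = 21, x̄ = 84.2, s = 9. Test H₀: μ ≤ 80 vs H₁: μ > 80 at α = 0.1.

t = (84.2 - 80)/(9/√21) = 2.139, df = 20. Critical t = 1.325. Reject H₀.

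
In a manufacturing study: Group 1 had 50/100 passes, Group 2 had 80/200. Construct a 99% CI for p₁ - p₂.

p̂₁ = 0.5, p̂₂ = 0.4. Difference = 0.1. CI = (-0.057, 0.257)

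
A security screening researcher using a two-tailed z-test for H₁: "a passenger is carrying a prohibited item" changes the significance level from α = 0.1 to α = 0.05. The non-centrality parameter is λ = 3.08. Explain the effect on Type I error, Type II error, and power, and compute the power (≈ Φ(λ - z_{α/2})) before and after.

Decreasing α from 0.1 to 0.05:
• Type I error rate decreases (α is the Type I rate by definition).
• Critical value moves from z_{α/2} = 1.645 to 1.96, so power = Φ(λ - z_{α/2}) goes from Φ(3.08 - 1.645) = 0.924 to Φ(3.08 - 1.96) = 0.869.
• Type II error rate β = 1 - power therefore increases (0.076 → 0.131).
Appropriate when false positives are costly — here, detaining an innocent passenger — delay and inconvenience.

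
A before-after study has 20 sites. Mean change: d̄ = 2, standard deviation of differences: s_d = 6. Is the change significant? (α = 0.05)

t = d̄/(s_d/√n) = 2/(6/√20) = 1.491. df = 19, critical t = ±2.093. Fail to reject H₀.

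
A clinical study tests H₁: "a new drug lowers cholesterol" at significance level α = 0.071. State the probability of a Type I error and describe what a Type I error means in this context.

P(Type I error) = α = 0.071. A Type I error is rejecting H₀ when H₀ is actually true (false positive) — here, concluding that a new drug lowers cholesterol when in fact this is not the case. Consequence: approving an ineffective drug — patients take a useless medication and may skip effective alternatives.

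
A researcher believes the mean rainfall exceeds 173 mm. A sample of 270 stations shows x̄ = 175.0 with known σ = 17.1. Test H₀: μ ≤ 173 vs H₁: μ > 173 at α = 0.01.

z = 1.922. Critical value: 2.33. Fail to reject H₀.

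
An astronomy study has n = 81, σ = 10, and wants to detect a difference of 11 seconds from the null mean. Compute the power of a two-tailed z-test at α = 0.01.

SE = σ/√n = 10/√81 = 1.111. Non-centrality λ = d/SE = 11/1.111 = 9.9. Power ≈ Φ(λ - z_{α/2}) = Φ(9.9 - 2.576) = Φ(7.324) = 1.0.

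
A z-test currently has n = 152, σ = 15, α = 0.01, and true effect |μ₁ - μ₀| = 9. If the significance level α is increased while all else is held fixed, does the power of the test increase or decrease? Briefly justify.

Power increases: a larger α lowers the critical value, so more of the H₁ sampling distribution falls in the rejection region.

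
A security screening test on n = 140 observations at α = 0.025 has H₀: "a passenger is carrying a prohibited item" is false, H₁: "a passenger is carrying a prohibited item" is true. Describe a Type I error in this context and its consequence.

Type I error: rejecting H₀ when it is true — concluding that a passenger is carrying a prohibited item when in fact it is not. Consequence: detaining an innocent passenger — delay and inconvenience.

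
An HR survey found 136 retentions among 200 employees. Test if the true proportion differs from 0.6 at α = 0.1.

p̂ = 0.68, p₀ = 0.6. z = (p̂ - p₀)/√(p₀(1-p₀)/n) = 2.309. Critical: ±1.645. Reject H₀.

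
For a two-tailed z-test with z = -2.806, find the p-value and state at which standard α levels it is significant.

p = 2·P(Z > |-2.806|) = 2·(1 - Φ(2.806)) ≈ 0.005. Significant at α = 0.1; Significant at α = 0.05; Significant at α = 0.01.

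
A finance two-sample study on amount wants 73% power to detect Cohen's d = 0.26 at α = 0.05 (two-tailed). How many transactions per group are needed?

z_{α/2} = 1.96, z_β = Φ⁻¹(0.73) = 0.613. For small effect (d = 0.26): n per group = 2(z_{α/2} + z_β)²/d² = 2(1.96 + 0.613)²/0.26² = 195.9 → 196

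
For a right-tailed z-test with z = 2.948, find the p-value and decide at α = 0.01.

p = P(Z > 2.948) = 1 - Φ(2.948) ≈ 0.0016. Since p < 0.01, reject H₀ (significant) at α = 0.01.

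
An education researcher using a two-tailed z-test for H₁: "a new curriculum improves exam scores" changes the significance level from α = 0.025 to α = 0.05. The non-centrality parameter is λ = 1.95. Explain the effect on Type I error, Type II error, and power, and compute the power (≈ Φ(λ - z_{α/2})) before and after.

Increasing α from 0.025 to 0.05:
• Type I error rate increases (α is the Type I rate by definition).
• Critical value moves from z_{α/2} = 2.241 to 1.96, so power = Φ(λ - z_{α/2}) goes from Φ(1.95 - 2.241) = 0.386 to Φ(1.95 - 1.96) = 0.496.
• Type II error rate β = 1 - power therefore decreases (0.614 → 0.504).
Appropriate when false negatives are costly — here, keeping the old curriculum when the new one would have helped students.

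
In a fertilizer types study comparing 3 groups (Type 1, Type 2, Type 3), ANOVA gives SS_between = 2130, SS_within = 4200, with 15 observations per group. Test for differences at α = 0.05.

df_between = 2, df_within = 42. F = MS_between/MS_within = 1065.0/100.0 = 10.65. F_crit ≈ 3.22. Reject H₀. At least one mean differs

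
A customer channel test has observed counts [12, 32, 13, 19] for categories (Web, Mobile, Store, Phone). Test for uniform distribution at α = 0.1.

Expected = 19 each. χ² = Σ(O-E)²/E = 13.368. df = 3, critical value = 6.251. Reject H₀.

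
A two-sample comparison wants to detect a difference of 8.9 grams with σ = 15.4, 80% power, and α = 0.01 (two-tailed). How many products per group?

n per group = 2(z_α/2 + z_β)²σ²/d² = 2×(2.576 + 0.84)²×15.4²/8.9² = 69.9 → n = 70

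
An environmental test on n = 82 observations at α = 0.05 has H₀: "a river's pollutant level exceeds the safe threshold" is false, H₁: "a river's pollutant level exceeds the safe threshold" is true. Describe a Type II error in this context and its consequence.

Type II error: failing to reject H₀ when it is false — concluding that a river's pollutant level exceeds the safe threshold is not supported when in fact it is. Consequence: allowing unsafe pollution to continue.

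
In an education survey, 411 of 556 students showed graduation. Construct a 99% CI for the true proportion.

p̂ = 0.739. CI = p̂ ± z*√(p̂(1-p̂)/n) = (0.691, 0.787)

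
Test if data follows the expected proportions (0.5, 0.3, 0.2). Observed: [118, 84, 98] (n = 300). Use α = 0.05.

Expected: [150.0, 90.0, 60.0]. χ² = 31.293. df = 2, critical = 5.991. Reject H₀.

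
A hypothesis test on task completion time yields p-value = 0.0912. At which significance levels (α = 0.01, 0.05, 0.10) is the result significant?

p = 0.0912. Significant at: α = 0.1.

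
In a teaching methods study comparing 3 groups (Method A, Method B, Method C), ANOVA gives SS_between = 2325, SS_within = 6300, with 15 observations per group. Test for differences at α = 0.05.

df_between = 2, df_within = 42. F = MS_between/MS_within = 1162.5/150.0 = 7.75. F_crit ≈ 3.22. Reject H₀. At least one mean differs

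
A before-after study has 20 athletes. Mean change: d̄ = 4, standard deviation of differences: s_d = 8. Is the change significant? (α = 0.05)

t = d̄/(s_d/√n) = 4/(8/√20) = 2.236. df = 19, critical t = ±2.093. Reject H₀.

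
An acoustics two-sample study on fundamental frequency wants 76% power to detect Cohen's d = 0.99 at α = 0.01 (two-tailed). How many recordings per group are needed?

z_{α/2} = 2.576, z_β = Φ⁻¹(0.76) = 0.706. For large effect (d = 0.99): n per group = 2(z_{α/2} + z_β)²/d² = 2(2.576 + 0.706)²/0.99² = 22.0 → 22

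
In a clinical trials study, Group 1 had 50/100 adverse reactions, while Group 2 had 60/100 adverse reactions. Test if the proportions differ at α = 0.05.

p̂₁ = 0.5, p̂₂ = 0.6, pooled p̂ = 0.55. z = -1.421. Critical: ±1.96. Fail to reject H₀.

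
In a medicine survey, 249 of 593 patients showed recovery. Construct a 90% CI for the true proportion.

p̂ = 0.42. CI = p̂ ± z*√(p̂(1-p̂)/n) = (0.387, 0.453)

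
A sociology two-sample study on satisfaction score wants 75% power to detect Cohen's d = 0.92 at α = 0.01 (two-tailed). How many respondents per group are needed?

z_{α/2} = 2.576, z_β = Φ⁻¹(0.75) = 0.674. For large effect (d = 0.92): n per group = 2(z_{α/2} + z_β)²/d² = 2(2.576 + 0.674)²/0.92² = 25.0 → 25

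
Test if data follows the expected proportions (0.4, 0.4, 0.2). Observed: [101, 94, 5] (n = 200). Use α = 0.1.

Expected: [80.0, 80.0, 40.0]. χ² = 38.587. df = 2, critical = 4.605. Reject H₀.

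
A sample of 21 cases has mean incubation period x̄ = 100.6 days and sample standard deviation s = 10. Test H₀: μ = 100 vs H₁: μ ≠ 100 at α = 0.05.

t = (x̄ - μ₀)/(s/√n) = (100.6 - 100)/(10/√21) = 0.275. df = 20, critical t = ±2.086. Fail to reject H₀.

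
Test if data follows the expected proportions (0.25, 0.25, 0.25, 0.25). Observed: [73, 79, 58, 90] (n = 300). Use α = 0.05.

Expected: [75.0, 75.0, 75.0, 75.0]. χ² = 7.12. df = 3, critical = 7.815. Fail to reject H₀.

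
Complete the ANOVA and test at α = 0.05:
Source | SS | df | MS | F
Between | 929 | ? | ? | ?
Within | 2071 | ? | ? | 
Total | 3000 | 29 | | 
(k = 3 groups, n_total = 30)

df_between = 2, df_within = 27. MS_between = 464.5, MS_within = 76.7. F = 6.056, F_crit ≈ 3.354. Reject H₀.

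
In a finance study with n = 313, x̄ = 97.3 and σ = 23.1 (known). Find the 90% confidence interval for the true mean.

CI = x̄ ± z*(σ/√n) = 97.3 ± 1.645(23.1/√313) = 97.3 ± 2.15 = (95.15, 99.45)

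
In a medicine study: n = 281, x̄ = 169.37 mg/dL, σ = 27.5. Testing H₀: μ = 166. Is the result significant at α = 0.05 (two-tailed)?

z = (169.37 - 166)/(27.5/√281) = 2.054. Since |z| > 1.96, significant at α = 0.05.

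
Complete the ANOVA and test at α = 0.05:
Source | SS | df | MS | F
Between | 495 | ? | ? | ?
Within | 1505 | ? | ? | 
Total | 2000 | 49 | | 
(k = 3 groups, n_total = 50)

df_between = 2, df_within = 47. MS_between = 247.5, MS_within = 32.02. F = 7.729, F_crit ≈ 3.195. Reject H₀.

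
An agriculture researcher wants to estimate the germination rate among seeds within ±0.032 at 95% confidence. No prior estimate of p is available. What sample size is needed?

Conservative approach: use p = 0.5 (maximizes p(1-p) = 0.25). n = z²(0.25)/E² = 1.96²×0.25/0.032² = 937.9 → n = 938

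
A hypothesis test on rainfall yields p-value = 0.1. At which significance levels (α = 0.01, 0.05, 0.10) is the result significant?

p = 0.1. Not significant at any of the given levels.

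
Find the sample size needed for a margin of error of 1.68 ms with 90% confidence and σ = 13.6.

n = (z*σ/E)² = (1.645×13.6/1.68)² = 177.3 → n = 178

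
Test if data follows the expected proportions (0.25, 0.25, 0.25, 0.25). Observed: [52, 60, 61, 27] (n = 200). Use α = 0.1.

Expected: [50.0, 50.0, 50.0, 50.0]. χ² = 15.08. df = 3, critical = 6.251. Reject H₀.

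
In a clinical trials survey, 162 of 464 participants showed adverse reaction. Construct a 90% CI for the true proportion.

p̂ = 0.349. CI = p̂ ± z*√(p̂(1-p̂)/n) = (0.313, 0.386)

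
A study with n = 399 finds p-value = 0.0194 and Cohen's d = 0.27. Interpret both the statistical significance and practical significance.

Statistically significant (p = 0.0194 < 0.05). Cohen's d = 0.27 indicates a small effect size. Both statistical and practical significance should be considered.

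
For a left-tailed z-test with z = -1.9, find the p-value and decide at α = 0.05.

p = P(Z < -1.9) = Φ(-1.9) ≈ 0.0287. Since p < 0.05, reject H₀ (significant) at α = 0.05.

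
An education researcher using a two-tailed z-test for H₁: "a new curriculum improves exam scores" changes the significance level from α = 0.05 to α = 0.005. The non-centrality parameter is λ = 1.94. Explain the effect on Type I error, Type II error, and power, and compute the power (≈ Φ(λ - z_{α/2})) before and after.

Decreasing α from 0.05 to 0.005:
• Type I error rate decreases (α is the Type I rate by definition).
• Critical value moves from z_{α/2} = 1.96 to 2.807, so power = Φ(λ - z_{α/2}) goes from Φ(1.94 - 1.96) = 0.492 to Φ(1.94 - 2.807) = 0.193.
• Type II error rate β = 1 - power therefore increases (0.508 → 0.807).
Appropriate when false positives are costly — here, adopting a curriculum that gives no real benefit — disruption for nothing.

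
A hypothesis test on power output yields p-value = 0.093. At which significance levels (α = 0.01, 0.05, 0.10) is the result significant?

p = 0.093. Significant at: α = 0.1.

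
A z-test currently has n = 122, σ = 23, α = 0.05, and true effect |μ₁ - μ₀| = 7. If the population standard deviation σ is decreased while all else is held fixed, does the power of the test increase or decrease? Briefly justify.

Power increases: a smaller σ shrinks the standard error σ/√n, moving the sampling distribution under H₁ further from the critical value.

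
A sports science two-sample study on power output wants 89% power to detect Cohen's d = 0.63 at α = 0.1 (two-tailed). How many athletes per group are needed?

z_{α/2} = 1.645, z_β = Φ⁻¹(0.89) = 1.227. For medium effect (d = 0.63): n per group = 2(z_{α/2} + z_β)²/d² = 2(1.645 + 1.227)²/0.63² = 41.6 → 42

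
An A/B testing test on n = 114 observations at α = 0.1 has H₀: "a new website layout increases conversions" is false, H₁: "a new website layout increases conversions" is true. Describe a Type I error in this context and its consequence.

Type I error: rejecting H₀ when it is true — concluding that a new website layout increases conversions when in fact it is not. Consequence: rolling out a layout that doesn't actually help — wasted engineering effort.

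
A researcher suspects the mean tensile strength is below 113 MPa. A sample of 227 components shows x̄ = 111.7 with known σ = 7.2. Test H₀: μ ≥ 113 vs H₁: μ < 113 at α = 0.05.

z = -2.72. Critical value: -1.645. Reject H₀.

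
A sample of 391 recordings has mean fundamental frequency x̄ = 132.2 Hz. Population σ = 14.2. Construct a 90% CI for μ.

CI = x̄ ± z*(σ/√n) = 132.2 ± 1.645(14.2/√391) = 132.2 ± 1.18 = (131.02, 133.38)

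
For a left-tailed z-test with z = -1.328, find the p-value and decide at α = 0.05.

p = P(Z < -1.328) = Φ(-1.328) ≈ 0.0921. Since p ≥ 0.05, fail to reject H₀ (not significant) at α = 0.05.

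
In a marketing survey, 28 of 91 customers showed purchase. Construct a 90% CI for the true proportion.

p̂ = 0.308. CI = p̂ ± z*√(p̂(1-p̂)/n) = (0.228, 0.387)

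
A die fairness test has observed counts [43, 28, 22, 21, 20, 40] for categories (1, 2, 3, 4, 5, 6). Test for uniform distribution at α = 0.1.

Expected = 29 each. χ² = Σ(O-E)²/E = 17.655. df = 5, critical value = 9.236. Reject H₀.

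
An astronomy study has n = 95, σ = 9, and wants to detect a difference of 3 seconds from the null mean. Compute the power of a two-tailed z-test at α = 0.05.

SE = σ/√n = 9/√95 = 0.923. Non-centrality λ = d/SE = 3/0.923 = 3.249. Power ≈ Φ(λ - z_{α/2}) = Φ(3.249 - 1.96) = Φ(1.289) = 0.901.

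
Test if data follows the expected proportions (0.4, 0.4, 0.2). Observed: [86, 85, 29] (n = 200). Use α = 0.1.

Expected: [80.0, 80.0, 40.0]. χ² = 3.788. df = 2, critical = 4.605. Fail to reject H₀.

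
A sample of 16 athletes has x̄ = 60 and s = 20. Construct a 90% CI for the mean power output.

CI = x̄ ± t*(s/√n) = 60 ± 1.753(20/√16) = (51.23, 68.77)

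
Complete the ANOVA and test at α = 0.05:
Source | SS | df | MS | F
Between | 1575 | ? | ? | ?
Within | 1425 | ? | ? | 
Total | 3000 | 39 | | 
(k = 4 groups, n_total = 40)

df_between = 3, df_within = 36. MS_between = 525.0, MS_within = 39.58. F = 13.263, F_crit ≈ 2.866. Reject H₀.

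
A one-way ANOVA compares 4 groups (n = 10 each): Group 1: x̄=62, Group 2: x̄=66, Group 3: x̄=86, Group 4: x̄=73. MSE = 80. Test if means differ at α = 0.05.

Grand mean = 71.75. SS_between = 3327.5, MS_between = 1109.17. F = 13.865, F_crit ≈ 2.866. Reject H₀.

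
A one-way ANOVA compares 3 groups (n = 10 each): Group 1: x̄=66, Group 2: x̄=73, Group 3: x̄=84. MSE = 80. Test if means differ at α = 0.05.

Grand mean = 74.33. SS_between = 1646.67, MS_between = 823.33. F = 10.292, F_crit ≈ 3.354. Reject H₀.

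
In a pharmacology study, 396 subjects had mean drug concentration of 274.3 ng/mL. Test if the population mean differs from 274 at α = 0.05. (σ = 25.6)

z = (x̄ - μ₀)/(σ/√n) = (274.3 - 274)/(25.6/√396) = 0.233. Critical value: ±1.96. Since |0.233| ≤ 1.96, Fail to reject H₀.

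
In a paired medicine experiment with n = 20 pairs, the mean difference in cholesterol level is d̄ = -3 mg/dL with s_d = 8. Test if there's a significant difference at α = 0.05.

t = d̄/(s_d/√n) = -3/(8/√20) = -1.677. df = 19, critical t = ±2.093. Fail to reject H₀.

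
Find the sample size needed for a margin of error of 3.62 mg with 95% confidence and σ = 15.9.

n = (z*σ/E)² = (1.96×15.9/3.62)² = 74.1 → n = 75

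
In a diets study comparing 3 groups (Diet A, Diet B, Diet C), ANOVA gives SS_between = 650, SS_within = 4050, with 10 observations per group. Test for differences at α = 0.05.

df_between = 2, df_within = 27. F = MS_between/MS_within = 325.0/150.0 = 2.167. F_crit ≈ 3.354. Fail to reject H₀.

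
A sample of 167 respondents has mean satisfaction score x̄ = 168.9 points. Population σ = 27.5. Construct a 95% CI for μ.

CI = x̄ ± z*(σ/√n) = 168.9 ± 1.96(27.5/√167) = 168.9 ± 4.17 = (164.73, 173.07)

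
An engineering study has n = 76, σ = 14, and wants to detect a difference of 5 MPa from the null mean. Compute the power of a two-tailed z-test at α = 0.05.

SE = σ/√n = 14/√76 = 1.606. Non-centrality λ = d/SE = 5/1.606 = 3.113. Power ≈ Φ(λ - z_{α/2}) = Φ(3.113 - 1.96) = Φ(1.153) = 0.876.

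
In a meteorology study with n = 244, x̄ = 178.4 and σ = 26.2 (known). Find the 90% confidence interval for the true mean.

CI = x̄ ± z*(σ/√n) = 178.4 ± 1.645(26.2/√244) = 178.4 ± 2.76 = (175.64, 181.16)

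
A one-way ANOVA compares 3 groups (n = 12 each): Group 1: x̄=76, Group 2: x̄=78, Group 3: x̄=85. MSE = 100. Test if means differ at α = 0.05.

Grand mean = 79.67. SS_between = 536.0, MS_between = 268.0. F = 2.68, F_crit ≈ 3.285. Fail to reject H₀.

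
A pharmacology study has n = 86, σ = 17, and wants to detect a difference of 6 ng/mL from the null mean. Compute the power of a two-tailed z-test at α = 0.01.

SE = σ/√n = 17/√86 = 1.833. Non-centrality λ = d/SE = 6/1.833 = 3.273. Power ≈ Φ(λ - z_{α/2}) = Φ(3.273 - 2.576) = Φ(0.697) = 0.757.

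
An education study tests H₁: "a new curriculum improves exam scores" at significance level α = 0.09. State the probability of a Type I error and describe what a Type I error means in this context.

P(Type I error) = α = 0.09. A Type I error is rejecting H₀ when H₀ is actually true (false positive) — here, concluding that a new curriculum improves exam scores when in fact this is not the case. Consequence: adopting a curriculum that gives no real benefit — disruption for nothing.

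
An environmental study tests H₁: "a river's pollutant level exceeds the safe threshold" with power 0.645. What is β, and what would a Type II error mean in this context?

β = 1 - power = 1 - 0.645 = 0.355. A Type II error is failing to reject H₀ when H₀ is false (false negative) — here, failing to conclude that a river's pollutant level exceeds the safe threshold when in fact it is true. Consequence: allowing unsafe pollution to continue.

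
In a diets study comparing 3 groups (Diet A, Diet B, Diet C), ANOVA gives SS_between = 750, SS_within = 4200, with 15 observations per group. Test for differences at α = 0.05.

df_between = 2, df_within = 42. F = MS_between/MS_within = 375.0/100.0 = 3.75. F_crit ≈ 3.22. Reject H₀. At least one mean differs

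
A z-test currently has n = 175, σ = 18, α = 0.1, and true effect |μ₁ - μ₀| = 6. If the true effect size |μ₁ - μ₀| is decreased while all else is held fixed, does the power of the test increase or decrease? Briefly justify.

Power decreases: a smaller true effect decreases the non-centrality λ = |μ₁ - μ₀|/(σ/√n).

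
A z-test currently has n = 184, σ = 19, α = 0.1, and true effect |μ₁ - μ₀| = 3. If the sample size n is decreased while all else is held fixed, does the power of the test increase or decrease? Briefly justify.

Power decreases: a smaller n inflates the standard error σ/√n, pulling the sampling distribution under H₁ back toward the critical value.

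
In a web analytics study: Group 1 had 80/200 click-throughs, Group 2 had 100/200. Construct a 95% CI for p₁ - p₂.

p̂₁ = 0.4, p̂₂ = 0.5. Difference = -0.1. CI = (-0.197, -0.003)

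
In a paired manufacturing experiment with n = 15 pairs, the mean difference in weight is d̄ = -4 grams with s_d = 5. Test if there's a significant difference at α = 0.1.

t = d̄/(s_d/√n) = -4/(5/√15) = -3.098. df = 14, critical t = ±1.761. Reject H₀.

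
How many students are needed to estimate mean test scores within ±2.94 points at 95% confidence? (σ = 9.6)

n = (z*σ/E)² = (1.96×9.6/2.94)² = 41.0 → n = 41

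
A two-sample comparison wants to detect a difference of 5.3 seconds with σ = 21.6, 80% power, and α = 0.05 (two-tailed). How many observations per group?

n per group = 2(z_α/2 + z_β)²σ²/d² = 2×(1.96 + 0.84)²×21.6²/5.3² = 260.4 → n = 261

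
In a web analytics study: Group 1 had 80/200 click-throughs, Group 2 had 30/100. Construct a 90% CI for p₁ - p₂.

p̂₁ = 0.4, p̂₂ = 0.3. Difference = 0.1. CI = (0.006, 0.194)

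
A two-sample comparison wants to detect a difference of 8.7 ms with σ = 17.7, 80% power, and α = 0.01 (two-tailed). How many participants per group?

n per group = 2(z_α/2 + z_β)²σ²/d² = 2×(2.576 + 0.84)²×17.7²/8.7² = 96.6 → n = 97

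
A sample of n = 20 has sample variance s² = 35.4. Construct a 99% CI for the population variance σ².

df = 19. χ²_{0.005} = 38.582, χ²_{0.995} = 6.844. CI for σ² = ((n-1)s²/χ²_{α/2}, (n-1)s²/χ²_{1-α/2}) = (19·35.4/38.582, 19·35.4/6.844) = (17.43, 98.28)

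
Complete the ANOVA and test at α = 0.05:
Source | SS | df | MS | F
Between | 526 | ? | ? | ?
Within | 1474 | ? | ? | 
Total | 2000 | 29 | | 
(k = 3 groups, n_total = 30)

df_between = 2, df_within = 27. MS_between = 263.0, MS_within = 54.59. F = 4.818, F_crit ≈ 3.354. Reject H₀.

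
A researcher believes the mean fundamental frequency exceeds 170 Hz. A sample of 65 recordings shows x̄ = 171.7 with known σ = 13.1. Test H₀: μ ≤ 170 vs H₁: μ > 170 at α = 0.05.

z = 1.046. Critical value: 1.645. Fail to reject H₀.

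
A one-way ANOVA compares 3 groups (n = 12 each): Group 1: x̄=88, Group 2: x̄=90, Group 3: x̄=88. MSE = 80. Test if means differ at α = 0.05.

Grand mean = 88.67. SS_between = 32.0, MS_between = 16.0. F = 0.2, F_crit ≈ 3.285. Fail to reject H₀.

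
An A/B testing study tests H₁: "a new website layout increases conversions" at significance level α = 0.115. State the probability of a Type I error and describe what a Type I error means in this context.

P(Type I error) = α = 0.115. A Type I error is rejecting H₀ when H₀ is actually true (false positive) — here, concluding that a new website layout increases conversions when in fact this is not the case. Consequence: rolling out a layout that doesn't actually help — wasted engineering effort.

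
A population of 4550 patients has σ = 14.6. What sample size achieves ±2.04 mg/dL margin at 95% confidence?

Without FPC: n₀ = (1.96×14.6/2.04)² = 196.769. With FPC: n = n₀N/(n₀+N-1) = 188.7 → n = 189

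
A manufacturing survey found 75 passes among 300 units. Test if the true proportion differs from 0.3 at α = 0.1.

p̂ = 0.25, p₀ = 0.3. z = (p̂ - p₀)/√(p₀(1-p₀)/n) = -1.89. Critical: ±1.645. Reject H₀.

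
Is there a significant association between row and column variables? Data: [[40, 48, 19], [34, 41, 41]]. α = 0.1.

χ² = 8.755. df = 2, critical = 4.605. Reject H₀. Variables are dependent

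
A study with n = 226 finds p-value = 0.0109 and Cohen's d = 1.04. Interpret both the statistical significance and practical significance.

Statistically significant (p = 0.0109 < 0.05). Cohen's d = 1.04 indicates a large effect size. Both statistical and practical significance should be considered.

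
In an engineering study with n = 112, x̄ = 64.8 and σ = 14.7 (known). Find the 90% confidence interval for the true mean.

CI = x̄ ± z*(σ/√n) = 64.8 ± 1.645(14.7/√112) = 64.8 ± 2.28 = (62.52, 67.08)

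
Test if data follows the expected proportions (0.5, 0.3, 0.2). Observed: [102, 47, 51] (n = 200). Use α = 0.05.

Expected: [100.0, 60.0, 40.0]. χ² = 5.882. df = 2, critical = 5.991. Fail to reject H₀.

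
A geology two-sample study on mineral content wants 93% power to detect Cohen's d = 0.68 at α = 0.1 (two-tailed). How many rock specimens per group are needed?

z_{α/2} = 1.645, z_β = Φ⁻¹(0.93) = 1.476. For medium effect (d = 0.68): n per group = 2(z_{α/2} + z_β)²/d² = 2(1.645 + 1.476)²/0.68² = 42.1 → 43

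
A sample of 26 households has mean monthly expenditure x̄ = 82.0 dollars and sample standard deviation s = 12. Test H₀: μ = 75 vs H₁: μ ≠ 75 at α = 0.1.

t = (x̄ - μ₀)/(s/√n) = (82.0 - 75)/(12/√26) = 2.974. df = 25, critical t = ±1.708. Reject H₀.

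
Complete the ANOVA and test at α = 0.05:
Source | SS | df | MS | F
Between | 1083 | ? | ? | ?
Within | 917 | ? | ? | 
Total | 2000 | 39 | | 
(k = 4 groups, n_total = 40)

df_between = 3, df_within = 36. MS_between = 361.0, MS_within = 25.47. F = 14.172, F_crit ≈ 2.866. Reject H₀.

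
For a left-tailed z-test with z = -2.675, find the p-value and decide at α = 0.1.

p = P(Z < -2.675) = Φ(-2.675) ≈ 0.0037. Since p < 0.1, reject H₀ (significant) at α = 0.1.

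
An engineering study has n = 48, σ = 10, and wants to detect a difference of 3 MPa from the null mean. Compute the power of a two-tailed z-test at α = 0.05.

SE = σ/√n = 10/√48 = 1.443. Non-centrality λ = d/SE = 3/1.443 = 2.078. Power ≈ Φ(λ - z_{α/2}) = Φ(2.078 - 1.96) = Φ(0.118) = 0.547.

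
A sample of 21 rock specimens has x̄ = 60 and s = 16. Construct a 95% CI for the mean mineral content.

CI = x̄ ± t*(s/√n) = 60 ± 2.086(16/√21) = (52.72, 67.28)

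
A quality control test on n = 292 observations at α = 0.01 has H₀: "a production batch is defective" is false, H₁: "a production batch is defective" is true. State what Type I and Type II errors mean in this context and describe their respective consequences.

Type I (false positive): concluding that a production batch is defective when it is not — scrapping a good batch — wasted material and cost for no reason. Type II (false negative): failing to conclude that a production batch is defective when it is — shipping a defective batch — faulty products reach customers. Which is costlier depends on domain priorities and is a judgement call rather than a statistical fact.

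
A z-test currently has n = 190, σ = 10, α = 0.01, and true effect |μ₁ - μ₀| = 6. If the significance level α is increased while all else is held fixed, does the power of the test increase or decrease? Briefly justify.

Power increases: a larger α lowers the critical value, so more of the H₁ sampling distribution falls in the rejection region.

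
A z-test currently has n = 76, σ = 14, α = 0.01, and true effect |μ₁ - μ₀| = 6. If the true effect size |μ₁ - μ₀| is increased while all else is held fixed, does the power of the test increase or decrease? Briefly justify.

Power increases: a larger true effect increases the non-centrality λ = |μ₁ - μ₀|/(σ/√n).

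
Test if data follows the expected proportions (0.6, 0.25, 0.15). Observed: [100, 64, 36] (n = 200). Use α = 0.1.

Expected: [120.0, 50.0, 30.0]. χ² = 8.453. df = 2, critical = 4.605. Reject H₀.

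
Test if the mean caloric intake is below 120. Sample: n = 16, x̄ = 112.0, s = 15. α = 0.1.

t = (112.0 - 120)/(15/√16) = -2.133, df = 15. Critical t = -1.341. Reject H₀.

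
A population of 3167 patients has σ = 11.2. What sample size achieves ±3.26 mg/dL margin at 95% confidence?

Without FPC: n₀ = (1.96×11.2/3.26)² = 45.343. With FPC: n = n₀N/(n₀+N-1) = 44.7 → n = 45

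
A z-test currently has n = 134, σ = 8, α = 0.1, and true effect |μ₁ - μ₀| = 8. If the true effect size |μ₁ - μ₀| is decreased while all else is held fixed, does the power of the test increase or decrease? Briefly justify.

Power decreases: a smaller true effect decreases the non-centrality λ = |μ₁ - μ₀|/(σ/√n).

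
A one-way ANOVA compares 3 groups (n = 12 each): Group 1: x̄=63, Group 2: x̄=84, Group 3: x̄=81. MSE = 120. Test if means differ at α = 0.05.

Grand mean = 76.0. SS_between = 3096.0, MS_between = 1548.0. F = 12.9, F_crit ≈ 3.285. Reject H₀.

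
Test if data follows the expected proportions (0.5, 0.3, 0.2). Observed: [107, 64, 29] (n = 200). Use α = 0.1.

Expected: [100.0, 60.0, 40.0]. χ² = 3.782. df = 2, critical = 4.605. Fail to reject H₀.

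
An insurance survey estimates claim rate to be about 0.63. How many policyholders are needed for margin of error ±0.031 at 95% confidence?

n = z²p(1-p)/E² = 1.96²×0.63×0.37/0.031² = 931.8 → n = 932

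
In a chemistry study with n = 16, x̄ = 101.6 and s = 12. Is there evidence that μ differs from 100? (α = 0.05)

t = (x̄ - μ₀)/(s/√n) = (101.6 - 100)/(12/√16) = 0.533. df = 15, critical t = ±2.131. Fail to reject H₀.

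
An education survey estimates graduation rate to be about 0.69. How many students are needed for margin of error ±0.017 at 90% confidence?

n = z²p(1-p)/E² = 1.645²×0.69×0.31/0.017² = 2002.8 → n = 2003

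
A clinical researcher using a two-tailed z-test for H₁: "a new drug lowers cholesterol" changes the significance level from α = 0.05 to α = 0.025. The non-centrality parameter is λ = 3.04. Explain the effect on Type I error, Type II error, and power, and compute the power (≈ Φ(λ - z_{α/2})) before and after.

Decreasing α from 0.05 to 0.025:
• Type I error rate decreases (α is the Type I rate by definition).
• Critical value moves from z_{α/2} = 1.96 to 2.241, so power = Φ(λ - z_{α/2}) goes from Φ(3.04 - 1.96) = 0.86 to Φ(3.04 - 2.241) = 0.788.
• Type II error rate β = 1 - power therefore increases (0.14 → 0.212).
Appropriate when false positives are costly — here, approving an ineffective drug — patients take a useless medication and may skip effective alternatives.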